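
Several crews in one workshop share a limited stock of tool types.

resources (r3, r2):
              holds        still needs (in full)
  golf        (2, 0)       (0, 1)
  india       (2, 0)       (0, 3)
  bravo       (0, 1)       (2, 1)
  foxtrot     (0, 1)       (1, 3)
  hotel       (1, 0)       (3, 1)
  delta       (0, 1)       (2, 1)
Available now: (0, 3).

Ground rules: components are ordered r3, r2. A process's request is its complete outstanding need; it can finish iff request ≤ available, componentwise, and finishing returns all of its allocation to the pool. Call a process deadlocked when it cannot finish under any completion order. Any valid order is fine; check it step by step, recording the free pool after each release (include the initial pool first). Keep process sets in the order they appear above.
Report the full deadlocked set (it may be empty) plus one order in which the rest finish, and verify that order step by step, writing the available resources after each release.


The deadlocked set is empty.
Key observation: there is always a runnable process — india first — so the state unwinds completely.
The rest can finish in the order india, golf, hotel, delta, foxtrot, bravo. Check, step by step:
  pool = (0, 3)
  run india (needs (0, 3), free (0, 3)); after release of (2, 0) the pool is (2, 3)
  run golf (needs (0, 1), free (2, 3)); after release of (2, 0) the pool is (4, 3)
  run hotel (needs (3, 1), free (4, 3)); after release of (1, 0) the pool is (5, 3)
  run delta (needs (2, 1), free (5, 3)); after release of (0, 1) the pool is (5, 4)
  run foxtrot (needs (1, 3), free (5, 4)); after release of (0, 1) the pool is (5, 5)
  run bravo (needs (2, 1), free (5, 5)); after release of (0, 1) the pool is (5, 6)


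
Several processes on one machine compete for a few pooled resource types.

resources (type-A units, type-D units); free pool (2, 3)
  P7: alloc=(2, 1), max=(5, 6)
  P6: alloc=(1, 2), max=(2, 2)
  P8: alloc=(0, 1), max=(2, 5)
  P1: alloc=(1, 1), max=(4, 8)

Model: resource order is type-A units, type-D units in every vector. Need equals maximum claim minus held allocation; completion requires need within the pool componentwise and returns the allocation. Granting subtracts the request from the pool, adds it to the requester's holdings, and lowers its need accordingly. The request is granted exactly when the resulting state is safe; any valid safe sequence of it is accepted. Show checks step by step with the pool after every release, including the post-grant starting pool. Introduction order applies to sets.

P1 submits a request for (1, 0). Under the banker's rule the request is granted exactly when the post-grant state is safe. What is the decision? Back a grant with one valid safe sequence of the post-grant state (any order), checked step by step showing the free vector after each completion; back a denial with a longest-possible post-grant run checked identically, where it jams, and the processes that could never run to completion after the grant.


DENY. Granting would leave the state unsafe.
Key observation: after P6, P8 the pool peaks at (2, 6), and each blocked process is short somewhere: P7 on type-A units; P1 on type-D units.
After a pretend grant, a maximal execution: P6, P8 — then nothing else fits. Step-by-step check:
  pool = (1, 3)
  P6: need (1, 0) fits (1, 3); releases (1, 2), pool now (2, 5)
  P8: need (2, 4) fits (2, 5); releases (0, 1), pool now (2, 6)
  P7 still needs (3, 5) but only (2, 6) is free — short on type-A units
  P1 still needs (2, 7) but only (2, 6) is free — short on type-D units
Had the request been granted, P7 and P1 could never finish.


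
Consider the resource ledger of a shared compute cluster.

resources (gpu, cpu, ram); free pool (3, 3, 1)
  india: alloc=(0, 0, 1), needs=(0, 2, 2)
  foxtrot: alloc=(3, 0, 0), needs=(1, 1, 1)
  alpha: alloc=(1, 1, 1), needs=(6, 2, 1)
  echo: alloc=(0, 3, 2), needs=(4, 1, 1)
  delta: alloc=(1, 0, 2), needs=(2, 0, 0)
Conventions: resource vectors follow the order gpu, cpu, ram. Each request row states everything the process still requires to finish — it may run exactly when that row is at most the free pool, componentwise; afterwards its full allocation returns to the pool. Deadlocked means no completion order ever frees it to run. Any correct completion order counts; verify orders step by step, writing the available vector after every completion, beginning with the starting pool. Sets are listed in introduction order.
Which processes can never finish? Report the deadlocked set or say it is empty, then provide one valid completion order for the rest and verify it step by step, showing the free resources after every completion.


Nothing here is deadlocked.
Key observation: starting with foxtrot, each completion frees enough for the next — no one is permanently blocked.
The rest can finish in the order foxtrot, delta, india, alpha, echo. Step-by-step check:
  pool = (3, 3, 1)
  run foxtrot (needs (1, 1, 1), free (3, 3, 1)); after release of (3, 0, 0) the pool is (6, 3, 1)
  run delta (needs (2, 0, 0), free (6, 3, 1)); after release of (1, 0, 2) the pool is (7, 3, 3)
  run india (needs (0, 2, 2), free (7, 3, 3)); after release of (0, 0, 1) the pool is (7, 3, 4)
  run alpha (needs (6, 2, 1), free (7, 3, 4)); after release of (1, 1, 1) the pool is (8, 4, 5)
  run echo (needs (4, 1, 1), free (8, 4, 5)); after release of (0, 3, 2) the pool is (8, 7, 7)


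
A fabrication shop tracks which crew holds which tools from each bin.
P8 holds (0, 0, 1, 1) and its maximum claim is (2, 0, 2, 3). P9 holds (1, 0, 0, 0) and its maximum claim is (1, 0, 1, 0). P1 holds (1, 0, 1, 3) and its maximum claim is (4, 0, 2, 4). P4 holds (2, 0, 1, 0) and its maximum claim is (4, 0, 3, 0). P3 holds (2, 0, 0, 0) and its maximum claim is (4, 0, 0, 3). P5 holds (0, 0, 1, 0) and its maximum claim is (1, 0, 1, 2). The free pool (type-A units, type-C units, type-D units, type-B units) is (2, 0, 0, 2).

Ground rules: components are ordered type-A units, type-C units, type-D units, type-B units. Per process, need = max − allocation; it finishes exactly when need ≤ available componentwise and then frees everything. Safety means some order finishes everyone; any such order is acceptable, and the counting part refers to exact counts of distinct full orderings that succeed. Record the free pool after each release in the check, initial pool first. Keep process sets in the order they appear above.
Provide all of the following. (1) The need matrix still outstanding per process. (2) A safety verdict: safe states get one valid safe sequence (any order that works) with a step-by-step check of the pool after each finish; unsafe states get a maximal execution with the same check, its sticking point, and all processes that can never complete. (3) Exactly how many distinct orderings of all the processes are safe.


(1) Need matrix, components ordered type-A units, type-C units, type-D units, type-B units:
  P8: (2, 0, 1, 2)
  P9: (0, 0, 1, 0)
  P1: (3, 0, 1, 1)
  P4: (2, 0, 2, 0)
  P3: (2, 0, 0, 3)
  P5: (1, 0, 0, 2)
(2) SAFE — a valid safe sequence is P5, P9, P8, P4, P3, P1.
Key observation: the first exact fit in this order is P5 — it needs (1, 0, 0, 2) with (2, 0, 0, 2) free, meeting a requested resource to the last unit.
Check, step by step:
  pool = (2, 0, 0, 2)
  P5 needs (1, 0, 0, 2) <= (2, 0, 0, 2) -> finishes; pool += (0, 0, 1, 0) = (2, 0, 1, 2)
  P9 needs (0, 0, 1, 0) <= (2, 0, 1, 2) -> finishes; pool += (1, 0, 0, 0) = (3, 0, 1, 2)
  P8 needs (2, 0, 1, 2) <= (3, 0, 1, 2) -> finishes; pool += (0, 0, 1, 1) = (3, 0, 2, 3)
  P4 needs (2, 0, 2, 0) <= (3, 0, 2, 3) -> finishes; pool += (2, 0, 1, 0) = (5, 0, 3, 3)
  P3 needs (2, 0, 0, 3) <= (5, 0, 3, 3) -> finishes; pool += (2, 0, 0, 0) = (7, 0, 3, 3)
  P1 needs (3, 0, 1, 1) <= (7, 0, 3, 3) -> finishes; pool += (1, 0, 1, 3) = (8, 0, 4, 6)
(3) Exactly 30 of the possible complete orderings are safe sequences.


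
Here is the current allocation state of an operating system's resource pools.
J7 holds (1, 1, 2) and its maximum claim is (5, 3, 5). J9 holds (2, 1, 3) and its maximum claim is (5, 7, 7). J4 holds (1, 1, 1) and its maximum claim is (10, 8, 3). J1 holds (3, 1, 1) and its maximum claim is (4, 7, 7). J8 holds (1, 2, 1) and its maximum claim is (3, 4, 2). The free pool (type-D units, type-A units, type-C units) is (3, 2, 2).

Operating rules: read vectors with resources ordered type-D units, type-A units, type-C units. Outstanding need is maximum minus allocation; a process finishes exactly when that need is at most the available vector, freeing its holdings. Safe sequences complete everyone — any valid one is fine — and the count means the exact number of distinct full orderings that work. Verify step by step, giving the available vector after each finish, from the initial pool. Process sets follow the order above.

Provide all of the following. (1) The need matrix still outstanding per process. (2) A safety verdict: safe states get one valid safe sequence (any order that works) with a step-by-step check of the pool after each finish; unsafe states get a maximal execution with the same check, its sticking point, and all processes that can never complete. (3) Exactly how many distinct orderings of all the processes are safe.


(1) Outstanding need per process (order type-D units, type-A units, type-C units):
  J7: (4, 2, 3)
  J9: (3, 6, 4)
  J4: (9, 7, 2)
  J1: (1, 6, 6)
  J8: (2, 2, 1)
(2) The state is UNSAFE.
Key observation: even finishing J8, J7 leaves just (5, 5, 5) free — too little type-A units for any of the remaining processes.
A maximal execution: J8, J7 — then nothing else fits. Walking it through:
  pool = (3, 2, 2)
  J8 needs (2, 2, 1) <= (3, 2, 2) -> finishes; pool += (1, 2, 1) = (4, 4, 3)
  J7 needs (4, 2, 3) <= (4, 4, 3) -> finishes; pool += (1, 1, 2) = (5, 5, 5)
  J9 still needs (3, 6, 4) but only (5, 5, 5) is free — short on type-A units
  J4 still needs (9, 7, 2) but only (5, 5, 5) is free — short on type-D units and type-A units
  J1 still needs (1, 6, 6) but only (5, 5, 5) is free — short on type-A units and type-C units
Processes that can never finish: J9, J4 and J1.
(3) Exactly 0 of the possible complete orderings are safe sequences.


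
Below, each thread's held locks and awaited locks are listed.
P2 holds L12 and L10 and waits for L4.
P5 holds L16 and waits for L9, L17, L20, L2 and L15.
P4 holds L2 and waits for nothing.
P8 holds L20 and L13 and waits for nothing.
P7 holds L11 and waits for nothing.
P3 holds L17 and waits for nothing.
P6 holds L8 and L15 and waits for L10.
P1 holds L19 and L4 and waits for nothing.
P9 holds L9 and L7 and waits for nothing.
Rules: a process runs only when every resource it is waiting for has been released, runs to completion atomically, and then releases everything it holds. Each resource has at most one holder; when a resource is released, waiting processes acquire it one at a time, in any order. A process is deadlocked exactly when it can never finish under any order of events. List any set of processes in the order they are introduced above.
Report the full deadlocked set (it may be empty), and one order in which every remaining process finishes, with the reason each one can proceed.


No process is deadlocked.
Key observation: the wait graph is acyclic; completion cascades from the unblocked processes through everyone else.
A valid finishing order for the others: P1, P2, P8, P3, P6, P7, P9, P4, P5.
Check, step by step:
  P1: no waits; runs immediately, freeing L19 and L4
  P2: everything it awaited (L4) is free; runs, freeing L12 and L10
  P8: no waits; runs immediately, freeing L20 and L13
  P3: no waits; runs immediately, freeing L17
  P6: everything it awaited (L10) is free; runs, freeing L8 and L15
  P7: no waits; runs immediately, freeing L11
  P9: no waits; runs immediately, freeing L9 and L7
  P4: no waits; runs immediately, freeing L2
  P5: everything it awaited (L9, L17, L20, L2 and L15) is free; runs, freeing L16


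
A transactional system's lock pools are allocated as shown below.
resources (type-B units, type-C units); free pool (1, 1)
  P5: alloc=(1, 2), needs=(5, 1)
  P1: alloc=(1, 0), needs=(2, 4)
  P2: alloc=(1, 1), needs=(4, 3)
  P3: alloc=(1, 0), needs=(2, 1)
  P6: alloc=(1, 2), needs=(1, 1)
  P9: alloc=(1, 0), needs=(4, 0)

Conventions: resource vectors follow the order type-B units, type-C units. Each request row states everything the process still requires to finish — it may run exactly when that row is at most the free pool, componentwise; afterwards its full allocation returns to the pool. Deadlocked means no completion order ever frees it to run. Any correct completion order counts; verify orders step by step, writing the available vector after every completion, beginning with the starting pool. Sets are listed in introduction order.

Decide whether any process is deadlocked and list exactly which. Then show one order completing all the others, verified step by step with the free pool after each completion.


Deadlocked set: P5, P1, P2 and P9.
Key observation: after P6, P3 the pool peaks at (3, 3), and each blocked process is short somewhere: P5 on type-B units; P1 on type-C units; P2 on type-B units; P9 on type-B units.
One completion order for the rest: P6, P3. Check, step by step:
  pool = (1, 1)
  P6: need (1, 1) fits (1, 1); releases (1, 2), pool now (2, 3)
  P3: need (2, 1) fits (2, 3); releases (1, 0), pool now (3, 3)
The stuck group stays short no matter what:
  P5 still needs (5, 1) but only (3, 3) is free — short on type-B units
  P1 still needs (2, 4) but only (3, 3) is free — short on type-C units
  P2 still needs (4, 3) but only (3, 3) is free — short on type-B units
  P9 still needs (4, 0) but only (3, 3) is free — short on type-B units


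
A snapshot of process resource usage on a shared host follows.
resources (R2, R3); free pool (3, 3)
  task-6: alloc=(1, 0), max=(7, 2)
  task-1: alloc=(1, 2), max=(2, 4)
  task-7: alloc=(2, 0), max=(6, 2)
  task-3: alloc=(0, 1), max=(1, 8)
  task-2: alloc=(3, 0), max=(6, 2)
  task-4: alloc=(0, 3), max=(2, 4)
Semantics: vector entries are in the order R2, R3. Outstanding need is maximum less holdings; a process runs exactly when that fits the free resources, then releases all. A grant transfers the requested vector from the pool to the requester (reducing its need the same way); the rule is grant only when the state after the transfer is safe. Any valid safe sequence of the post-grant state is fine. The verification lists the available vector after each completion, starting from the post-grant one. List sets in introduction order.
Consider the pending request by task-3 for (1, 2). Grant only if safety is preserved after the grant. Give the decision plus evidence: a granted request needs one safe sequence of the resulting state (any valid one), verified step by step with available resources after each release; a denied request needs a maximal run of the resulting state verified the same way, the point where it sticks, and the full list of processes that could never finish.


GRANT. The post-grant state is safe; one safe sequence: task-4, task-1, task-2, task-6, task-3, task-7.
Key observation: after the grant the pool drops to (2, 1), which still lets task-4 finish first and unwind the rest.
Check on the post-grant state, step by step:
  pool = (2, 1)
  task-4: need (2, 1) fits (2, 1); releases (0, 3), pool now (2, 4)
  task-1: need (1, 2) fits (2, 4); releases (1, 2), pool now (3, 6)
  task-2: need (3, 2) fits (3, 6); releases (3, 0), pool now (6, 6)
  task-6: need (6, 2) fits (6, 6); releases (1, 0), pool now (7, 6)
  task-3: need (0, 5) fits (7, 6); releases (1, 3), pool now (8, 9)
  task-7: need (4, 2) fits (8, 9); releases (2, 0), pool now (10, 9)


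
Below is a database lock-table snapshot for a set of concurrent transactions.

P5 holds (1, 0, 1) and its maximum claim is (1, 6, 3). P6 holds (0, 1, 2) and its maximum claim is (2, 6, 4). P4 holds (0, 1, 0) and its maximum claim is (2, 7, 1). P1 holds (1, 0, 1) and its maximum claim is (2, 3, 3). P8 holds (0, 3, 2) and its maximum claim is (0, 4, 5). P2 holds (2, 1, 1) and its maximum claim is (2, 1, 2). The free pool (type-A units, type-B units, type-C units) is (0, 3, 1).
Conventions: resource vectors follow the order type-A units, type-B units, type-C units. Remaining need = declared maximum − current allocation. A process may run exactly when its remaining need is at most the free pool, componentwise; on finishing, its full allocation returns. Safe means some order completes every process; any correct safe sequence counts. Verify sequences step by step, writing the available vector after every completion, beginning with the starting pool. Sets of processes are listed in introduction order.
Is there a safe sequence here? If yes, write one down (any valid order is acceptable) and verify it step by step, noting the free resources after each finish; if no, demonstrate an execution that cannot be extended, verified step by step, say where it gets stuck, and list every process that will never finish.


SAFE. One safe sequence: P2, P1, P8, P5, P6, P4.
Key observation: reading the order forward, P2 is the first process whose need (0, 0, 1) meets the free pool (0, 3, 1) exactly on a resource it requests.
Check, step by step:
  pool = (0, 3, 1)
  run P2 (needs (0, 0, 1), free (0, 3, 1)); after release of (2, 1, 1) the pool is (2, 4, 2)
  run P1 (needs (1, 3, 2), free (2, 4, 2)); after release of (1, 0, 1) the pool is (3, 4, 3)
  run P8 (needs (0, 1, 3), free (3, 4, 3)); after release of (0, 3, 2) the pool is (3, 7, 5)
  run P5 (needs (0, 6, 2), free (3, 7, 5)); after release of (1, 0, 1) the pool is (4, 7, 6)
  run P6 (needs (2, 5, 2), free (4, 7, 6)); after release of (0, 1, 2) the pool is (4, 8, 8)
  run P4 (needs (2, 6, 1), free (4, 8, 8)); after release of (0, 1, 0) the pool is (4, 9, 8)


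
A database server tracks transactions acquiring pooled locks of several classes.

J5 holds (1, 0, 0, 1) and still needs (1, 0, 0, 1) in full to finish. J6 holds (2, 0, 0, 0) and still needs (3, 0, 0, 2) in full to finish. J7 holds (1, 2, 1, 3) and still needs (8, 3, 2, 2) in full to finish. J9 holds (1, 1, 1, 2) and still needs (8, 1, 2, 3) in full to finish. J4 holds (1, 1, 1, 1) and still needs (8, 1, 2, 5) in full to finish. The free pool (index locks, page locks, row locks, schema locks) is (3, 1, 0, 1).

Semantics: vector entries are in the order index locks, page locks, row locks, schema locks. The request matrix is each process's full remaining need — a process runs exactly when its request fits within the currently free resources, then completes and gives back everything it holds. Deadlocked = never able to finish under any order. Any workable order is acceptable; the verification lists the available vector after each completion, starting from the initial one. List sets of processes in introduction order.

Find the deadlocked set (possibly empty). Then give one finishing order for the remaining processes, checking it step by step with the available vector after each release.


Deadlocked: J7, J9 and J4.
Key observation: index locks is the bottleneck — with J5, J6 done the pool holds (6, 1, 0, 2), short of every remaining need.
A valid finishing order for the others: J5, J6. Step-by-step check:
  pool = (3, 1, 0, 1)
  J5 needs (1, 0, 0, 1) <= (3, 1, 0, 1) -> finishes; pool += (1, 0, 0, 1) = (4, 1, 0, 2)
  J6 needs (3, 0, 0, 2) <= (4, 1, 0, 2) -> finishes; pool += (2, 0, 0, 0) = (6, 1, 0, 2)
None of the blocked processes ever fits:
  J7 cannot run: need (8, 3, 2, 2) vs free (6, 1, 0, 2) (insufficient index locks, page locks and row locks)
  J9 cannot run: need (8, 1, 2, 3) vs free (6, 1, 0, 2) (insufficient index locks, row locks and schema locks)
  J4 cannot run: need (8, 1, 2, 5) vs free (6, 1, 0, 2) (insufficient index locks, row locks and schema locks)


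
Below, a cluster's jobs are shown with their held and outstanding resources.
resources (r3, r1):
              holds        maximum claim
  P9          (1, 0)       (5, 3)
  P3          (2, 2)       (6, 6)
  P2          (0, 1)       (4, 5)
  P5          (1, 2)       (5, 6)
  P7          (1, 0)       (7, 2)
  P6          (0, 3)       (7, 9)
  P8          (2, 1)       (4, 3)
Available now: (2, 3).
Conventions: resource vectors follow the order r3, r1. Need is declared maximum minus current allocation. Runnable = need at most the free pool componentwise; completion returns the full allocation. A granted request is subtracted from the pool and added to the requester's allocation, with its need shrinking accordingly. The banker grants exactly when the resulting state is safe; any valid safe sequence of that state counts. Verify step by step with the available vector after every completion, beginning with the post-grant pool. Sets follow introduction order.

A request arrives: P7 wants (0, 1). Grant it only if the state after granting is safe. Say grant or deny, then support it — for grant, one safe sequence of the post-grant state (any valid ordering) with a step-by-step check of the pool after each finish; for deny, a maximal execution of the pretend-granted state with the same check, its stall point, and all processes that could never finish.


DENY: after the grant no complete ordering would exist.
Key observation: after P8, P9 the pool peaks at (5, 3), and each blocked process is short somewhere: P3 on r1; P2 on r1; P5 on r1; P7 on r3; P6 on r3, r1.
Pretend the grant happened; the run P8, P9 goes as far as possible. Check, step by step:
  pool = (2, 2)
  P8 needs (2, 2) <= (2, 2) -> finishes; pool += (2, 1) = (4, 3)
  P9 needs (4, 3) <= (4, 3) -> finishes; pool += (1, 0) = (5, 3)
  P3 still needs (4, 4) but only (5, 3) is free — short on r1
  P2 still needs (4, 4) but only (5, 3) is free — short on r1
  P5 still needs (4, 4) but only (5, 3) is free — short on r1
  P7 still needs (6, 1) but only (5, 3) is free — short on r3
  P6 still needs (7, 6) but only (5, 3) is free — short on r3 and r1
Processes that could never finish after the grant: P3, P2, P5, P7 and P6.


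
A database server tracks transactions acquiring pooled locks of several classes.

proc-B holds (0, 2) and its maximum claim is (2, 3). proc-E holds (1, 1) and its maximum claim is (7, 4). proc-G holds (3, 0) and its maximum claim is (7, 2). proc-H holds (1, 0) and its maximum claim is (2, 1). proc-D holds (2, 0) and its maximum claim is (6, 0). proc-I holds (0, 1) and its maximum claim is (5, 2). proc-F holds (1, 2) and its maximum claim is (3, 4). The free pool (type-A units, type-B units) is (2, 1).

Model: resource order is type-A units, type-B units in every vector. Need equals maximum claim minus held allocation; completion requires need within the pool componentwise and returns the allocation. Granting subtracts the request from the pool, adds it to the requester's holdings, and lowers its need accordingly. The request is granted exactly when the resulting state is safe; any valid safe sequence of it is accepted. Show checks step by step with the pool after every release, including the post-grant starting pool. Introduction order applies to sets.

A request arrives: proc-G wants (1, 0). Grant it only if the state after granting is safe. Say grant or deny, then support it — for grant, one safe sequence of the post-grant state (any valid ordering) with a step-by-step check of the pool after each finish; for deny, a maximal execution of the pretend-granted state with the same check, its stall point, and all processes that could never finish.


GRANT — the state after the grant stays safe, e.g. via proc-H, proc-B, proc-F, proc-G, proc-I, proc-D, proc-E.
Key observation: granting shrinks the pool to (1, 1), yet proc-H still fits and the chain goes through.
Verifying the post-grant state step by step:
  pool = (1, 1)
  proc-H needs (1, 1) <= (1, 1) -> finishes; pool += (1, 0) = (2, 1)
  proc-B needs (2, 1) <= (2, 1) -> finishes; pool += (0, 2) = (2, 3)
  proc-F needs (2, 2) <= (2, 3) -> finishes; pool += (1, 2) = (3, 5)
  proc-G needs (3, 2) <= (3, 5) -> finishes; pool += (4, 0) = (7, 5)
  proc-I needs (5, 1) <= (7, 5) -> finishes; pool += (0, 1) = (7, 6)
  proc-D needs (4, 0) <= (7, 6) -> finishes; pool += (2, 0) = (9, 6)
  proc-E needs (6, 3) <= (9, 6) -> finishes; pool += (1, 1) = (10, 7)


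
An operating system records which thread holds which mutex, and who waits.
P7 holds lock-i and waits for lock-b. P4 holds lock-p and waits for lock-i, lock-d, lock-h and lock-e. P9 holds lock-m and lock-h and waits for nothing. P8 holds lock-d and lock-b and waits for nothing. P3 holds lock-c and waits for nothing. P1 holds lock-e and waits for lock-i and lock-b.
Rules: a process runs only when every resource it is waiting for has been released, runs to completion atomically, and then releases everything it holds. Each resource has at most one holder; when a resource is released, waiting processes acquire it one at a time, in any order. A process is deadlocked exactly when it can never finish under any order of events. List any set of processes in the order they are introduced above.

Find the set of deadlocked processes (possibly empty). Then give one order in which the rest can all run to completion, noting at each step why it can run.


No process is deadlocked.
Key observation: no waiting chain loops back on itself — every chain ends at a process that waits on nothing, so everyone eventually runs.
A valid finishing order for the others: P3, P8, P7, P1, P9, P4.
Step-by-step check:
  P3: no waits; runs immediately, freeing lock-c
  P8: no waits; runs immediately, freeing lock-d and lock-b
  P7 waits on lock-b — all released -> runs and releases lock-i
  P1 waits on lock-i and lock-b — all released -> runs and releases lock-e
  P9: no waits; runs immediately, freeing lock-m and lock-h
  P4 waits on lock-i, lock-d, lock-h and lock-e — all released -> runs and releases lock-p


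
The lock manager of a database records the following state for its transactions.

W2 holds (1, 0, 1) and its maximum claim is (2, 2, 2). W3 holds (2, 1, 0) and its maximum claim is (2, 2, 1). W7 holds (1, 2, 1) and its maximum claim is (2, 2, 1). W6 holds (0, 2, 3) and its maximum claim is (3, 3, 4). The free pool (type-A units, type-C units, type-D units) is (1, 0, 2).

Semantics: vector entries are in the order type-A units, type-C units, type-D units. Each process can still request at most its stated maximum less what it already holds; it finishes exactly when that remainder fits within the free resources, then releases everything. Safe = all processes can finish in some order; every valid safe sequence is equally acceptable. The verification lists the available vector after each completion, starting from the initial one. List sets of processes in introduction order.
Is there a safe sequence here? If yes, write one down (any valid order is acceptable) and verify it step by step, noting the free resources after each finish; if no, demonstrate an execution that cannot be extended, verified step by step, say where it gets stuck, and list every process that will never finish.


SAFE. One safe sequence: W7, W2, W3, W6.
Key observation: the first exact fit in this order is W7 — it needs (1, 0, 0) with (1, 0, 2) free, meeting a requested resource to the last unit.
Step-by-step check:
  pool = (1, 0, 2)
  W7: need (1, 0, 0) fits (1, 0, 2); releases (1, 2, 1), pool now (2, 2, 3)
  W2: need (1, 2, 1) fits (2, 2, 3); releases (1, 0, 1), pool now (3, 2, 4)
  W3: need (0, 1, 1) fits (3, 2, 4); releases (2, 1, 0), pool now (5, 3, 4)
  W6: need (3, 1, 1) fits (5, 3, 4); releases (0, 2, 3), pool now (5, 5, 7)


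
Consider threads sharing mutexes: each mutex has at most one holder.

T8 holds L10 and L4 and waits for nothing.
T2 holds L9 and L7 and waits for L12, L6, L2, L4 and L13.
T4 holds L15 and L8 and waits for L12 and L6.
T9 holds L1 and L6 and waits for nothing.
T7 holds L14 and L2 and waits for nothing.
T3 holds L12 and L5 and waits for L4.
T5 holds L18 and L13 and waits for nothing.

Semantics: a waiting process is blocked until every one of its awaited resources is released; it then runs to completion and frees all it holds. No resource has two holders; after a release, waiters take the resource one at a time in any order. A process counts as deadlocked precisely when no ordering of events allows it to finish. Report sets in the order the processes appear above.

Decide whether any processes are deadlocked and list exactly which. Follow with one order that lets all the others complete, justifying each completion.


No process is deadlocked.
Key observation: no waiting chain loops back on itself — every chain ends at a process that waits on nothing, so everyone eventually runs.
A valid finishing order for the others: T8, T9, T7, T3, T4, T5, T2.
Check, step by step:
  run T8 (it waits on nothing); releases L10 and L4
  run T9 (it waits on nothing); releases L1 and L6
  run T7 (it waits on nothing); releases L14 and L2
  T3 waits on L4 — all released -> runs and releases L12 and L5
  T4 waits on L12 and L6 — all released -> runs and releases L15 and L8
  run T5 (it waits on nothing); releases L18 and L13
  T2 waits on L12, L6, L2, L4 and L13 — all released -> runs and releases L9 and L7


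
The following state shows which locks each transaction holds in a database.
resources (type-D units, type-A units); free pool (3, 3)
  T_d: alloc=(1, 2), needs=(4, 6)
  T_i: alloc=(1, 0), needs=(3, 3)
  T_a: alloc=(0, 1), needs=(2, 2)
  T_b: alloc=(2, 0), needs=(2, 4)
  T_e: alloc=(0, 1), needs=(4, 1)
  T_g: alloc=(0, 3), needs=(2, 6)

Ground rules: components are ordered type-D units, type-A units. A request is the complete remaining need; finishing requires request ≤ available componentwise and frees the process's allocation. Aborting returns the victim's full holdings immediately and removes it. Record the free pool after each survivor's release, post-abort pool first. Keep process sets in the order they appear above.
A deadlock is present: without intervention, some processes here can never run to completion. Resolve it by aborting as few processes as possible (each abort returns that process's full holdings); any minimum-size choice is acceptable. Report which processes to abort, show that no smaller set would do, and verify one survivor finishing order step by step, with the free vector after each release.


The answer: abort T_g.
Key observation: before aborting T_g, T_d was permanently blocked — no order could ever run it; afterwards it completes at step 3.
No smaller set exists: with zero aborts the deadlock remains.
Survivors finish in the order: T_i, T_e, T_d, T_b, T_a. Step-by-step check (pool after the aborts first):
  pool = (3, 6)
  run T_i (needs (3, 3), free (3, 6)); after release of (1, 0) the pool is (4, 6)
  run T_e (needs (4, 1), free (4, 6)); after release of (0, 1) the pool is (4, 7)
  run T_d (needs (4, 6), free (4, 7)); after release of (1, 2) the pool is (5, 9)
  run T_b (needs (2, 4), free (5, 9)); after release of (2, 0) the pool is (7, 9)
  run T_a (needs (2, 2), free (7, 9)); after release of (0, 1) the pool is (7, 10)


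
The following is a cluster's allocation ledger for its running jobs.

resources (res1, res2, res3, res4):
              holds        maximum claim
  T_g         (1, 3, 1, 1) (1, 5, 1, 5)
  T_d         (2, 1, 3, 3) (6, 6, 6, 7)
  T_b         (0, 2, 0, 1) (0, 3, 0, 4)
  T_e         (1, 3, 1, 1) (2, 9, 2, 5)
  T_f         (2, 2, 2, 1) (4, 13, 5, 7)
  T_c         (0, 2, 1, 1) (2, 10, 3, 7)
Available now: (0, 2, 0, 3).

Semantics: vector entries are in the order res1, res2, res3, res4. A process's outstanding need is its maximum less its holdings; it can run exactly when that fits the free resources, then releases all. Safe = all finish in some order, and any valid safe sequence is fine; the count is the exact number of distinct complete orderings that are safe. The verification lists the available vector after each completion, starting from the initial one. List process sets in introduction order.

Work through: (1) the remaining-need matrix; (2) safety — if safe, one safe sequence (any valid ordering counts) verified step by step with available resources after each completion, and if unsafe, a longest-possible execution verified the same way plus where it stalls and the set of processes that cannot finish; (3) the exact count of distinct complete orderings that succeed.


(1) Remaining need (order res1, res2, res3, res4):
  T_g: (0, 2, 0, 4)
  T_d: (4, 5, 3, 4)
  T_b: (0, 1, 0, 3)
  T_e: (1, 6, 1, 4)
  T_f: (2, 11, 3, 6)
  T_c: (2, 8, 2, 6)
(2) SAFE. One safe sequence: T_b, T_g, T_e, T_c, T_f, T_d.
Key observation: at T_b the run first touches a limit — (0, 1, 0, 3) against (0, 2, 0, 3), exact on a resource it actually requests.
Walking it through:
  pool = (0, 2, 0, 3)
  run T_b (needs (0, 1, 0, 3), free (0, 2, 0, 3)); after release of (0, 2, 0, 1) the pool is (0, 4, 0, 4)
  run T_g (needs (0, 2, 0, 4), free (0, 4, 0, 4)); after release of (1, 3, 1, 1) the pool is (1, 7, 1, 5)
  run T_e (needs (1, 6, 1, 4), free (1, 7, 1, 5)); after release of (1, 3, 1, 1) the pool is (2, 10, 2, 6)
  run T_c (needs (2, 8, 2, 6), free (2, 10, 2, 6)); after release of (0, 2, 1, 1) the pool is (2, 12, 3, 7)
  run T_f (needs (2, 11, 3, 6), free (2, 12, 3, 7)); after release of (2, 2, 2, 1) the pool is (4, 14, 5, 8)
  run T_d (needs (4, 5, 3, 4), free (4, 14, 5, 8)); after release of (2, 1, 3, 3) the pool is (6, 15, 8, 11)
(3) Exactly 1 of the possible complete orderings is a safe sequence.


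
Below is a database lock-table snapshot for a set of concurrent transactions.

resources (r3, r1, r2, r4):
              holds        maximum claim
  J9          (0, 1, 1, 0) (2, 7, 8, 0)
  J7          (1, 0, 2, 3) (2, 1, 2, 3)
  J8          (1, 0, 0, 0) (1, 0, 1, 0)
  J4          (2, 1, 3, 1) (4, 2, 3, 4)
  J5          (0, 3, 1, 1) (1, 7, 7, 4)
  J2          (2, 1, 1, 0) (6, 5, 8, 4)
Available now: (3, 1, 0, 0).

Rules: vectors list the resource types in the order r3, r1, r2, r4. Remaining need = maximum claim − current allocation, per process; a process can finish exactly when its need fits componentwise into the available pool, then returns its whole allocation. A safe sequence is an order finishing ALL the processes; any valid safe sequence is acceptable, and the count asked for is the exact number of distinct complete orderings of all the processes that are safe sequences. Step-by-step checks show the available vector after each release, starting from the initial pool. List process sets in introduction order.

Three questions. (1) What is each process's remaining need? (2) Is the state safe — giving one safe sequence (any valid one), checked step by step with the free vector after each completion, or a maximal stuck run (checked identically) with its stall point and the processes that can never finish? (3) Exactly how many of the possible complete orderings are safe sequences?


(1) Outstanding need per process (order r3, r1, r2, r4):
  J9: (2, 6, 7, 0)
  J7: (1, 1, 0, 0)
  J8: (0, 0, 1, 0)
  J4: (2, 1, 0, 3)
  J5: (1, 4, 6, 3)
  J2: (4, 4, 7, 4)
(2) The state is UNSAFE.
Key observation: r1 is the bottleneck — with J7, J8, J4 done the pool holds (7, 2, 5, 4), short of every remaining need.
The run J7, J8, J4 cannot be extended any further. Walking it through:
  pool = (3, 1, 0, 0)
  J7 needs (1, 1, 0, 0) <= (3, 1, 0, 0) -> finishes; pool += (1, 0, 2, 3) = (4, 1, 2, 3)
  J8 needs (0, 0, 1, 0) <= (4, 1, 2, 3) -> finishes; pool += (1, 0, 0, 0) = (5, 1, 2, 3)
  J4 needs (2, 1, 0, 3) <= (5, 1, 2, 3) -> finishes; pool += (2, 1, 3, 1) = (7, 2, 5, 4)
  blocked: J9 wants (2, 6, 7, 0), pool (7, 2, 5, 4) — not enough r1 and r2
  blocked: J5 wants (1, 4, 6, 3), pool (7, 2, 5, 4) — not enough r1 and r2
  blocked: J2 wants (4, 4, 7, 4), pool (7, 2, 5, 4) — not enough r1 and r2
Never able to finish: J9, J5 and J2.
(3) Precisely 0 of the possible complete orderings are safe sequences.


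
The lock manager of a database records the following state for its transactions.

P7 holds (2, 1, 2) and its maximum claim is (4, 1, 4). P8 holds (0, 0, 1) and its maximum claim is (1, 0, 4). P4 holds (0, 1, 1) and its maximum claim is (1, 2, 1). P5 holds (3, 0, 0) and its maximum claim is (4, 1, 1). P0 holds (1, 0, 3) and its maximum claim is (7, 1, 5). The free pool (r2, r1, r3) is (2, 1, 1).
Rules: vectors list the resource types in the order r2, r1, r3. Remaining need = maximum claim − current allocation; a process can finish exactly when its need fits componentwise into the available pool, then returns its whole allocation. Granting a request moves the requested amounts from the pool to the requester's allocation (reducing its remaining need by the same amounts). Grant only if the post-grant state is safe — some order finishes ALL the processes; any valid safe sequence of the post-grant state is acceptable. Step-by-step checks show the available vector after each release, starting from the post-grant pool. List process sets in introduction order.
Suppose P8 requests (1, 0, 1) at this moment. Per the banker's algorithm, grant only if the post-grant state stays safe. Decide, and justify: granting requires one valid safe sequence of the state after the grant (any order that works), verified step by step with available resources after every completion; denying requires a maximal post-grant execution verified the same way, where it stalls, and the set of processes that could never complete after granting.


DENY. Granting would leave the state unsafe.
Key observation: r3 is the bottleneck — with P4, P5 done the pool holds (4, 2, 1), short of every remaining need.
After a pretend grant, a maximal execution: P4, P5 — then nothing else fits. Step-by-step check:
  pool = (1, 1, 0)
  P4 needs (1, 1, 0) <= (1, 1, 0) -> finishes; pool += (0, 1, 1) = (1, 2, 1)
  P5 needs (1, 1, 1) <= (1, 2, 1) -> finishes; pool += (3, 0, 0) = (4, 2, 1)
  blocked: P7 wants (2, 0, 2), pool (4, 2, 1) — not enough r3
  blocked: P8 wants (0, 0, 2), pool (4, 2, 1) — not enough r3
  blocked: P0 wants (6, 1, 2), pool (4, 2, 1) — not enough r2 and r3
Processes that could never finish after the grant: P7, P8 and P0.


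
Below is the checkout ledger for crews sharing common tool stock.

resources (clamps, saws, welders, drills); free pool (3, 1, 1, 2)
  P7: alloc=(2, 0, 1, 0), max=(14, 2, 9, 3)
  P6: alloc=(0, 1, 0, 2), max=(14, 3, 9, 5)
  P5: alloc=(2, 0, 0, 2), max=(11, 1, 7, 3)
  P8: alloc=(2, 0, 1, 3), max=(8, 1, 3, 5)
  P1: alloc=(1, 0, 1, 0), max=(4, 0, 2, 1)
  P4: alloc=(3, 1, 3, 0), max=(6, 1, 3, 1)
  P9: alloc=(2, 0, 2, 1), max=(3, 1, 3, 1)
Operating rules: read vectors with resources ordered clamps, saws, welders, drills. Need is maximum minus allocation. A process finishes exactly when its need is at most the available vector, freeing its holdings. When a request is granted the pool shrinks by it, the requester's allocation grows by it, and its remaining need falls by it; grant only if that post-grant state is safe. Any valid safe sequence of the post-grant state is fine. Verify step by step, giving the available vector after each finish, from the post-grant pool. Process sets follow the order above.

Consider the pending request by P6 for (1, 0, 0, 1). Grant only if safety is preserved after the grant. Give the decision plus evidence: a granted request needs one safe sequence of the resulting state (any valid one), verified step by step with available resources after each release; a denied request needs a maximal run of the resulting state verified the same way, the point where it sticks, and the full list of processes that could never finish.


GRANT: granting preserves safety; a valid post-grant sequence is P9, P4, P1, P8, P5, P7, P6.
Key observation: the grant leaves (2, 1, 1, 1) free — enough for P9, whose release restarts the cascade.
Step-by-step check of the post-grant state:
  pool = (2, 1, 1, 1)
  P9: need (1, 1, 1, 0) fits (2, 1, 1, 1); releases (2, 0, 2, 1), pool now (4, 1, 3, 2)
  P4: need (3, 0, 0, 1) fits (4, 1, 3, 2); releases (3, 1, 3, 0), pool now (7, 2, 6, 2)
  P1: need (3, 0, 1, 1) fits (7, 2, 6, 2); releases (1, 0, 1, 0), pool now (8, 2, 7, 2)
  P8: need (6, 1, 2, 2) fits (8, 2, 7, 2); releases (2, 0, 1, 3), pool now (10, 2, 8, 5)
  P5: need (9, 1, 7, 1) fits (10, 2, 8, 5); releases (2, 0, 0, 2), pool now (12, 2, 8, 7)
  P7: need (12, 2, 8, 3) fits (12, 2, 8, 7); releases (2, 0, 1, 0), pool now (14, 2, 9, 7)
  P6: need (13, 2, 9, 2) fits (14, 2, 9, 7); releases (1, 1, 0, 3), pool now (15, 3, 9, 10)
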